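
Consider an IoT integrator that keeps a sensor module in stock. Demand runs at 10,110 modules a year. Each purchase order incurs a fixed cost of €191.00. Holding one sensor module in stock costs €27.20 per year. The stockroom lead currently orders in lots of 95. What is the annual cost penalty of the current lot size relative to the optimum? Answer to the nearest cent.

EOQ = √(2DS/H) = √(2 × 10,110 × 191 / 27.2) ≈ 376.81.
Cost at Q* = (D/Q*)S + (Q*/2)H = √(2DSH) ≈ €10,249.24.
Cost at Q = 95: (10,110/95)×191 + (95/2)×27.2 = €20,326.42 + €1,292.00 = €21,618.42.
Excess = €21,618.42 − €10,249.24 = €11,369.18.

Extra cost ≈ €11,369.18 per year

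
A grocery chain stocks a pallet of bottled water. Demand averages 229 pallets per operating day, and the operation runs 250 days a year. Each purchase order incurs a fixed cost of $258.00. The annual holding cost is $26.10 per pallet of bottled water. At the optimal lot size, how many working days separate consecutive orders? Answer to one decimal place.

T ≈ 4.6 days

Annual demand D = 229 × 250 = 57,250.
The optimal lot size = √(2DS/H) = √(2 × 57,250 × 258 / 26.1) ≈ 1063.88.
Cycle time = Q*/D × 250 = 1063.88 / 57,250 × 250 ≈ 4.646 days.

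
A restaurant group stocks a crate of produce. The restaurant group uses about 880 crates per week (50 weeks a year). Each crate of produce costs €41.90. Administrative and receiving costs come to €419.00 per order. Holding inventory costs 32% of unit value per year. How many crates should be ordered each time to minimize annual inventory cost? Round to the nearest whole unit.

Q* ≈ 1,658 crates

Annual demand D = 880 × 50 = 44,000.
Holding cost H = 0.32 × €41.90 = €13.4080 per unit per year.
EOQ = √(2DS / H) = √(2 × 44,000 × 419 / 13.408).
= √(36,872,000 / 13.408) = √2,750,000 ≈ 1658.312.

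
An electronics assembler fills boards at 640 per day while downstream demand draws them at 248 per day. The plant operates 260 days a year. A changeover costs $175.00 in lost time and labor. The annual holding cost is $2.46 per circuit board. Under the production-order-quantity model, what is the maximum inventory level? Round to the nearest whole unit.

Annual demand D = 248 × 260 = 64,480.
Production build-up factor (1 − d/p) = 1 − 248/640 = 0.6125.
Q* = √(2DS / (H(1 − d/p))) = √(2 × 64,480 × 175 / (2.46 × 0.6125)).
= √(22,568,000 / 1.5068) ≈ 3870.133.
Maximum inventory = Q*(1 − d/p) = 3870.133 × 0.6125 ≈ 2370.457.

I_max ≈ 2,370 boards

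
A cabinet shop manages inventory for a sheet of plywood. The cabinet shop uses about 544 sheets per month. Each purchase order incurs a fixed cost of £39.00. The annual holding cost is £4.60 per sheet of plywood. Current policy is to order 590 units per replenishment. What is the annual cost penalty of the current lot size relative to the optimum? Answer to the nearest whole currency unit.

Annual demand D = 544 × 12 = 6,528.
EOQ = √(2DS/H) = √(2 × 6,528 × 39 / 4.6) ≈ 332.70.
Cost at Q* = (D/Q*)S + (Q*/2)H = √(2DSH) ≈ £1,530.44.
Cost at Q = 590: (6,528/590)×39 + (590/2)×4.6 = £431.51 + £1,357.00 = £1,788.51.
Excess = £1,788.51 − £1,530.44 = £258.07.

Extra cost ≈ £258 per year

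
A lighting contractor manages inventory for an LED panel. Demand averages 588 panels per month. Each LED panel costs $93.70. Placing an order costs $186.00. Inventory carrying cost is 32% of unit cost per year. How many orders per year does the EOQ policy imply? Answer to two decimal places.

N ≈ 23.85 orders per year

Annual demand D = 588 × 12 = 7,056.
Holding cost H = 0.32 × $93.70 = $29.9840 per unit per year.
The optimal lot size = √(2DS/H) = √(2 × 7,056 × 186 / 29.984) ≈ 295.87.
Orders per year = D / Q* = 7,056 / 295.87 ≈ 23.848.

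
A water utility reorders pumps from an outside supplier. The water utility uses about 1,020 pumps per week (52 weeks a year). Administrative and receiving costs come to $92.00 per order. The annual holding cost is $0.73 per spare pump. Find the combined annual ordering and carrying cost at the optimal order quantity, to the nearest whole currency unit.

TC* ≈ $2,669

Annual demand D = 1,020 × 52 = 53,040.
EOQ = √(2DS/H) = √(2 × 53,040 × 92 / 0.73) ≈ 3656.36.
At the optimum the two cost components are equal, so total cost = 2·(Q*/2)H = Q*·H.
Minimum total = √(2DSH) = √(2 × 53,040 × 92 × 0.73) ≈ 2669.145.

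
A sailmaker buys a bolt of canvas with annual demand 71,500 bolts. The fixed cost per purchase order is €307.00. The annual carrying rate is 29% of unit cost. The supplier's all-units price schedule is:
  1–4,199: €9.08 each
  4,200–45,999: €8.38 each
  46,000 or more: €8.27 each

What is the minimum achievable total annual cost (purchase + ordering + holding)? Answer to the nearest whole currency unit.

Holding cost per unit per year at price C is H = 0.29·C.
For each price level, check whether its EOQ is feasible; otherwise the best quantity at that price is the breakpoint.
EOQ at €9.08 = 4083.1 (feasible in tier 1): TC = 71,500×€9.08 + (71,500/4083.1)×307 + (4083.1/2)×0.29×€9.08 = €659,971.75.
EOQ at €8.38 = 4250.3 (feasible in tier 2): TC = 71,500×€8.38 + (71,500/4250.3)×307 + (4250.3/2)×0.29×€8.38 = €609,499.00.
EOQ at €8.27 = 4278.4 < 46000, so use break Q=46000: TC = 71,500×€8.27 + (71,500/46000.0)×307 + (46000.0/2)×0.29×€8.27 = €646,943.08.
Lowest total cost among the candidates is at Q = 4250.3.

TC* ≈ €609,499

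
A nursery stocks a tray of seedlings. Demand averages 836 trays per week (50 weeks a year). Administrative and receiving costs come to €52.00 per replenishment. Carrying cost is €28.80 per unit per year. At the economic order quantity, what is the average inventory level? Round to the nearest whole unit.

Average inventory ≈ 194 trays

Annual demand D = 836 × 50 = 41,800.
EOQ = √(2DS/H) = √(2 × 41,800 × 52 / 28.8) ≈ 388.52.
Average inventory = Q*/2 ≈ 388.52 / 2 = 194.258.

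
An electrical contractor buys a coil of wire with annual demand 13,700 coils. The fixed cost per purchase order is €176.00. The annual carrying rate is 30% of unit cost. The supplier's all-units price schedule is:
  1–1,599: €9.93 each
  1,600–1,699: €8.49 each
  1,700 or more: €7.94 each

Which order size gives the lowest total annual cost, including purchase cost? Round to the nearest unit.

Q* ≈ 1,700 coils

Holding cost per unit per year at price C is H = 0.30·C.
Candidates are each tier's EOQ (if it falls in that tier) and each price-break quantity.
EOQ at €9.93 = 1272.3 (feasible in tier 1): TC = 13,700×€9.93 + (13,700/1272.3)×176 + (1272.3/2)×0.30×€9.93 = €139,831.24.
EOQ at €8.49 = 1376.0 < 1600, so use break Q=1600: TC = 13,700×€8.49 + (13,700/1600.0)×176 + (1600.0/2)×0.30×€8.49 = €119,857.60.
EOQ at €7.94 = 1422.9 < 1700, so use break Q=1700: TC = 13,700×€7.94 + (13,700/1700.0)×176 + (1700.0/2)×0.30×€7.94 = €112,221.05.
Lowest total cost is €112,221.05 at Q = 1700.0.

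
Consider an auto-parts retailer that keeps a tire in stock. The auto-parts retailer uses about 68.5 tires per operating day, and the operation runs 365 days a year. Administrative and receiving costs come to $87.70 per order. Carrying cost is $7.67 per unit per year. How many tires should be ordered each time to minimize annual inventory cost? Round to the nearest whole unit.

Q* ≈ 756 tires

Annual demand D = 68.5 × 365 = 25,002.5.
EOQ = √(2DS / H) = √(2 × 25,002.5 × 87.7 / 7.67).
= √(4,385,438.5 / 7.67) = √571,765.1239 ≈ 756.152.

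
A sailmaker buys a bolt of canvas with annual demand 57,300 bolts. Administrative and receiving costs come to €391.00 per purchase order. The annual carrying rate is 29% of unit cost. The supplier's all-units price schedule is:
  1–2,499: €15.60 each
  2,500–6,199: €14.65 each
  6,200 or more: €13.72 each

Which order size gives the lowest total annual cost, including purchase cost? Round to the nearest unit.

Q* ≈ 6,200 bolts

Holding cost per unit per year at price C is H = 0.29·C.
For each price level, check whether its EOQ is feasible; otherwise the best quantity at that price is the breakpoint.
Tier 1 (€15.60): EOQ = 3147.2 exceeds tier's upper bound 2499, so this tier is dominated.
EOQ at €14.65 = 3247.6 (feasible in tier 2): TC = 57,300×€14.65 + (57,300/3247.6)×391 + (3247.6/2)×0.29×€14.65 = €853,242.44.
EOQ at €13.72 = 3355.9 < 6200, so use break Q=6200: TC = 57,300×€13.72 + (57,300/6200.0)×391 + (6200.0/2)×0.29×€13.72 = €802,103.88.
Lowest total cost is €802,103.88 at Q = 6200.0.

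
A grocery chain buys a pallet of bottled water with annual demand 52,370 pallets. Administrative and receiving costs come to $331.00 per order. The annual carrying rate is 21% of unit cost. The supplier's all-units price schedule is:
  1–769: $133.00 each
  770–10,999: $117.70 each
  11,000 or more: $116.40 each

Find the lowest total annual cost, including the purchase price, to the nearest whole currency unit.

Holding cost per unit per year at price C is H = 0.21·C.
For each price level, check whether its EOQ is feasible; otherwise the best quantity at that price is the breakpoint.
Tier 1 ($133.00): EOQ = 1114.1 exceeds tier's upper bound 769, so this tier is dominated.
EOQ at $117.70 = 1184.3 (feasible in tier 2): TC = 52,370×$117.70 + (52,370/1184.3)×331 + (1184.3/2)×0.21×$117.70 = $6,193,222.06.
EOQ at $116.40 = 1190.9 < 11000, so use break Q=11000: TC = 52,370×$116.40 + (52,370/11000.0)×331 + (11000.0/2)×0.21×$116.40 = $6,231,885.86.
Lowest total cost among the candidates is at Q = 1184.3.

TC* ≈ $6,193,222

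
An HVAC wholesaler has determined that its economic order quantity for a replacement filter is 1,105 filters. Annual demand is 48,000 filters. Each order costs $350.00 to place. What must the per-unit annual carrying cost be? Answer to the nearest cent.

Squaring Q* = √(2DS/H) gives Q*² = 2DS/H.
From Q* = √(2DS/H): H = 2DS / Q*² = 2 × 48,000 × 350 / 1,105² = 27.5179.

H ≈ $27.52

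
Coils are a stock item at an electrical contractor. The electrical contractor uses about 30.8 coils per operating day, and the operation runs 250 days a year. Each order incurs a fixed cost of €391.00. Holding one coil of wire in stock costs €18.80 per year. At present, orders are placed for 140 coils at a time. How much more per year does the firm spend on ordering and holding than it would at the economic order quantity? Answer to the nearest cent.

Extra cost ≈ €12,181.34 per year

Annual demand D = 30.8 × 250 = 7,700.
EOQ = √(2DS/H) = √(2 × 7,700 × 391 / 18.8) ≈ 565.94.
Cost at Q* = (D/Q*)S + (Q*/2)H = √(2DSH) ≈ €10,639.66.
Cost at Q = 140: (7,700/140)×391 + (140/2)×18.8 = €21,505.00 + €1,316.00 = €22,821.00.
Excess = €22,821.00 − €10,639.66 = €12,181.34.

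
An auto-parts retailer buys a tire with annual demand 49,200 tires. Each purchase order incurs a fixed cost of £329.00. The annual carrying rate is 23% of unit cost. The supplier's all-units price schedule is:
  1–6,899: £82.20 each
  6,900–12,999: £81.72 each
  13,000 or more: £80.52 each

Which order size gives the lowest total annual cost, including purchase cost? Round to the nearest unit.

Q* ≈ 1,309 tires

Holding cost per unit per year at price C is H = 0.23·C.
Candidates are each tier's EOQ (if it falls in that tier) and each price-break quantity.
EOQ at £82.20 = 1308.6 (feasible in tier 1): TC = 49,200×£82.20 + (49,200/1308.6)×329 + (1308.6/2)×0.23×£82.20 = £4,068,979.75.
EOQ at £81.72 = 1312.4 < 6900, so use break Q=6900: TC = 49,200×£81.72 + (49,200/6900.0)×329 + (6900.0/2)×0.23×£81.72 = £4,087,814.73.
EOQ at £80.52 = 1322.1 < 13000, so use break Q=13000: TC = 49,200×£80.52 + (49,200/13000.0)×329 + (13000.0/2)×0.23×£80.52 = £4,083,206.54.
Lowest total cost is £4,068,979.75 at Q = 1308.6.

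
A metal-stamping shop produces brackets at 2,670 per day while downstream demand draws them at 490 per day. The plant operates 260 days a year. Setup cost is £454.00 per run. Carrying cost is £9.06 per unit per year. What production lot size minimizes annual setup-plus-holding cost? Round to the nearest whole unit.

Q* ≈ 3,954 brackets

Annual demand D = 490 × 260 = 127,400.
Production build-up factor (1 − d/p) = 1 − 490/2,670 = 0.8165.
Q* = √(2DS / (H(1 − d/p))) = √(2 × 127,400 × 454 / (9.06 × 0.8165)).
= √(115,679,200 / 7.3973) ≈ 3954.494.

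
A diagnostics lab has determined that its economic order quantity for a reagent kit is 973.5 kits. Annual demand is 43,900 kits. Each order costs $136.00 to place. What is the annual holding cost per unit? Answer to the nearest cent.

H ≈ $12.60

The basic EOQ model gives Q* = √(2DS/H); rearrange for the unknown.
From Q* = √(2DS/H): H = 2DS / Q*² = 2 × 43,900 × 136 / 973.5² = 12.5997.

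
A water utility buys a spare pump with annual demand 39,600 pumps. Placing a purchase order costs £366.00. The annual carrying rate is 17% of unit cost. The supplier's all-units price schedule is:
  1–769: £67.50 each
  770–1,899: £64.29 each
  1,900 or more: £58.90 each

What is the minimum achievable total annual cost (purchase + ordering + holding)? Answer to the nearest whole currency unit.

Holding cost per unit per year at price C is H = 0.17·C.
Candidates are each tier's EOQ (if it falls in that tier) and each price-break quantity.
Tier 1 (£67.50): EOQ = 1589.4 exceeds tier's upper bound 769, so this tier is dominated.
EOQ at £64.29 = 1628.6 (feasible in tier 2): TC = 39,600×£64.29 + (39,600/1628.6)×366 + (1628.6/2)×0.17×£64.29 = £2,563,683.15.
EOQ at £58.90 = 1701.5 < 1900, so use break Q=1900: TC = 39,600×£58.90 + (39,600/1900.0)×366 + (1900.0/2)×0.17×£58.90 = £2,349,580.56.
Lowest total cost among the candidates is at Q = 1900.0.

TC* ≈ £2,349,581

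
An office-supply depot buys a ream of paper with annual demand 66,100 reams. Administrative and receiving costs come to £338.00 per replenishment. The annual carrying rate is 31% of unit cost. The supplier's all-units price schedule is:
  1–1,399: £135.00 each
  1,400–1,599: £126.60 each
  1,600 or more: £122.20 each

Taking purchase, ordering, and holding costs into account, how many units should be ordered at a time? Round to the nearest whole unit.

Holding cost per unit per year at price C is H = 0.31·C.
Evaluate total cost at each tier's feasible EOQ or, if the EOQ is below the tier, at the tier's minimum quantity.
EOQ at £135.00 = 1033.3 (feasible in tier 1): TC = 66,100×£135.00 + (66,100/1033.3)×338 + (1033.3/2)×0.31×£135.00 = £8,966,743.60.
EOQ at £126.60 = 1067.0 < 1400, so use break Q=1400: TC = 66,100×£126.60 + (66,100/1400.0)×338 + (1400.0/2)×0.31×£126.60 = £8,411,690.63.
EOQ at £122.20 = 1086.1 < 1600, so use break Q=1600: TC = 66,100×£122.20 + (66,100/1600.0)×338 + (1600.0/2)×0.31×£122.20 = £8,121,689.22.
Lowest total cost is £8,121,689.22 at Q = 1600.0.

Q* ≈ 1,600 reams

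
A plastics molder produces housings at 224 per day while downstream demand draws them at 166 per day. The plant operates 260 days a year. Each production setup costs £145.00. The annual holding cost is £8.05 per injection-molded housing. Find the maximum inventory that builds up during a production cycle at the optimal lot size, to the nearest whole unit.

I_max ≈ 635 housings

Annual demand D = 166 × 260 = 43,160.
Production build-up factor (1 − d/p) = 1 − 166/224 = 0.2589.
Q* = √(2DS / (H(1 − d/p))) = √(2 × 43,160 × 145 / (8.05 × 0.2589)).
= √(12,516,400 / 2.0844) ≈ 2450.484.
Maximum inventory = Q*(1 − d/p) = 2450.484 × 0.2589 ≈ 634.500.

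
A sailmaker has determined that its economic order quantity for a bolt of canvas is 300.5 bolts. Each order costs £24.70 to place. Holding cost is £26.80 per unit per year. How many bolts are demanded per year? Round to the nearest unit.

Squaring Q* = √(2DS/H) gives Q*² = 2DS/H.
From Q* = √(2DS/H): D = Q*²H / (2S) = 300.5² × 26.8 / (2 × 24.7) = 48988.800.

D ≈ 48,989 bolts per year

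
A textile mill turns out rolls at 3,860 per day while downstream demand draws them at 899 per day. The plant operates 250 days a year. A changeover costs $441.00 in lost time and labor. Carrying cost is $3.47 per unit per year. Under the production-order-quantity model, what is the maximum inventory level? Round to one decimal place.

Annual demand D = 899 × 250 = 224,750.
Production build-up factor (1 − d/p) = 1 − 899/3,860 = 0.7671.
Q* = √(2DS / (H(1 − d/p))) = √(2 × 224,750 × 441 / (3.47 × 0.7671)).
= √(198,229,500 / 2.6618) ≈ 8629.663.
Maximum inventory = Q*(1 − d/p) = 8629.663 × 0.7671 ≈ 6619.801.

I_max ≈ 6,619.8 rolls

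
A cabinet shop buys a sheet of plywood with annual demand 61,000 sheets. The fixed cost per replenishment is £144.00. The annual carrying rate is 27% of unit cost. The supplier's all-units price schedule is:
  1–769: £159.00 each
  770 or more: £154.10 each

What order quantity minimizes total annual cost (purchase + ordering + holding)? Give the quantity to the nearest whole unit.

Holding cost per unit per year at price C is H = 0.27·C.
Candidates are each tier's EOQ (if it falls in that tier) and each price-break quantity.
EOQ at £159.00 = 639.7 (feasible in tier 1): TC = 61,000×£159.00 + (61,000/639.7)×144 + (639.7/2)×0.27×£159.00 = £9,726,462.60.
EOQ at £154.10 = 649.8 < 770, so use break Q=770: TC = 61,000×£154.10 + (61,000/770.0)×144 + (770.0/2)×0.27×£154.10 = £9,427,526.49.
Lowest total cost is £9,427,526.49 at Q = 770.0.

Q* ≈ 770 sheets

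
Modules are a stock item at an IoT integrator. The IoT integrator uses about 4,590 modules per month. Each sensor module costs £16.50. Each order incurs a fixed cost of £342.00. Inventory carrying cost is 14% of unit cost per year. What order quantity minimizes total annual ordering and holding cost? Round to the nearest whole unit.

Annual demand D = 4,590 × 12 = 55,080.
Holding cost H = 0.14 × £16.50 = £2.3100 per unit per year.
EOQ = √(2DS / H) = √(2 × 55,080 × 342 / 2.31).
= √(37,674,720 / 2.31) = √16,309,402.5974 ≈ 4038.490.

Q* ≈ 4,038 modules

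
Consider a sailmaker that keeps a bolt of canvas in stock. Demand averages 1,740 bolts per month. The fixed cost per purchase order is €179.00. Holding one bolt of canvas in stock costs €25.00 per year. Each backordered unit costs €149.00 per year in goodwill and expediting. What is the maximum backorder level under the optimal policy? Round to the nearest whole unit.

Annual demand D = 1,740 × 12 = 20,880.
With planned backorders, Q* = √(2DS/H) · √((H+B)/B).
√(2DS/H) = √(2 × 20,880 × 179 / 25) = 546.810.
√((H+B)/B) = √((25+149)/149) = 1.0806.
Q* ≈ 590.906.
S* = Q* · H/(H+B) = 590.906 × 25/174 ≈ 84.900.

S* ≈ 85 bolts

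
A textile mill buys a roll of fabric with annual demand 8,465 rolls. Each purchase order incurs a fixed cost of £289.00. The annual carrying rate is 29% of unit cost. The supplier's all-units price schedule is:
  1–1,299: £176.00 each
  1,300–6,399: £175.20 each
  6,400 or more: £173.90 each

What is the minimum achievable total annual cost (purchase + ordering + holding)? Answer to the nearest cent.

TC* ≈ £1,505,642.75

Holding cost per unit per year at price C is H = 0.29·C.
Evaluate total cost at each tier's feasible EOQ or, if the EOQ is below the tier, at the tier's minimum quantity.
EOQ at £176.00 = 309.6 (feasible in tier 1): TC = 8,465×£176.00 + (8,465/309.6)×289 + (309.6/2)×0.29×£176.00 = £1,505,642.75.
EOQ at £175.20 = 310.3 < 1300, so use break Q=1300: TC = 8,465×£175.20 + (8,465/1300.0)×289 + (1300.0/2)×0.29×£175.20 = £1,517,975.03.
EOQ at £173.90 = 311.5 < 6400, so use break Q=6400: TC = 8,465×£173.90 + (8,465/6400.0)×289 + (6400.0/2)×0.29×£173.90 = £1,633,824.95.
Lowest total cost among the candidates is at Q = 309.6.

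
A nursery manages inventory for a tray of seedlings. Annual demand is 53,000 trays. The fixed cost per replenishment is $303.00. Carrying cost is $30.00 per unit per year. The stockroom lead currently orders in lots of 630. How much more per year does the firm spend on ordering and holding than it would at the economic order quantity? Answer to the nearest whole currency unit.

Extra cost ≈ $3,900 per year

EOQ = √(2DS/H) = √(2 × 53,000 × 303 / 30) ≈ 1034.70.
Cost at Q* = (D/Q*)S + (Q*/2)H = √(2DSH) ≈ $31,040.94.
Cost at Q = 630: (53,000/630)×303 + (630/2)×30 = $25,490.48 + $9,450.00 = $34,940.48.
Excess = $34,940.48 − $31,040.94 = $3,899.54.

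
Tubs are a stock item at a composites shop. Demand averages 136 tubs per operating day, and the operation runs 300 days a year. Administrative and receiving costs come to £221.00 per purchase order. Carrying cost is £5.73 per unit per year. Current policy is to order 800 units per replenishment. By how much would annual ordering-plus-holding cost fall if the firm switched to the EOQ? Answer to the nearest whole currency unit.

Extra cost ≈ £3,398 per year

Annual demand D = 136 × 300 = 40,800.
EOQ = √(2DS/H) = √(2 × 40,800 × 221 / 5.73) ≈ 1774.04.
Cost at Q* = (D/Q*)S + (Q*/2)H = √(2DSH) ≈ £10,165.26.
Cost at Q = 800: (40,800/800)×221 + (800/2)×5.73 = £11,271.00 + £2,292.00 = £13,563.00.
Excess = £13,563.00 − £10,165.26 = £3,397.74.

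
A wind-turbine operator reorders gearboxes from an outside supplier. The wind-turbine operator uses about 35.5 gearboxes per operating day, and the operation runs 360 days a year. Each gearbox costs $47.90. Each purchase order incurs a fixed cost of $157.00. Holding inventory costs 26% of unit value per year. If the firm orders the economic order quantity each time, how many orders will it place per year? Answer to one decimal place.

Annual demand D = 35.5 × 360 = 12,780.
Holding cost H = 0.26 × $47.90 = $12.4540 per unit per year.
EOQ = √(2DS/H) = √(2 × 12,780 × 157 / 12.454) ≈ 567.64.
Orders per year = D / Q* = 12,780 / 567.64 ≈ 22.514.

N ≈ 22.5 orders per year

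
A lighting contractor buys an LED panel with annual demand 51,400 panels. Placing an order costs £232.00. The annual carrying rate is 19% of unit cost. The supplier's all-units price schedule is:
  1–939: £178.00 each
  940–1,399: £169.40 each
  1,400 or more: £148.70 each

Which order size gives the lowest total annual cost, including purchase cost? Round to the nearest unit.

Q* ≈ 1,400 panels

Holding cost per unit per year at price C is H = 0.19·C.
For each price level, check whether its EOQ is feasible; otherwise the best quantity at that price is the breakpoint.
EOQ at £178.00 = 839.8 (feasible in tier 1): TC = 51,400×£178.00 + (51,400/839.8)×232 + (839.8/2)×0.19×£178.00 = £9,177,600.59.
EOQ at £169.40 = 860.8 < 940, so use break Q=940: TC = 51,400×£169.40 + (51,400/940.0)×232 + (940.0/2)×0.19×£169.40 = £8,734,973.38.
EOQ at £148.70 = 918.8 < 1400, so use break Q=1400: TC = 51,400×£148.70 + (51,400/1400.0)×232 + (1400.0/2)×0.19×£148.70 = £7,671,474.81.
Lowest total cost is £7,671,474.81 at Q = 1400.0.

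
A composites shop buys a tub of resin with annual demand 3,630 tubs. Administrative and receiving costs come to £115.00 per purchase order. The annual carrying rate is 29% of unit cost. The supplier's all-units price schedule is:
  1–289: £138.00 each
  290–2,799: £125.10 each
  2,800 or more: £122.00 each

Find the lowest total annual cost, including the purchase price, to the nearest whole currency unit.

TC* ≈ £460,813

Holding cost per unit per year at price C is H = 0.29·C.
Evaluate total cost at each tier's feasible EOQ or, if the EOQ is below the tier, at the tier's minimum quantity.
EOQ at £138.00 = 144.4 (feasible in tier 1): TC = 3,630×£138.00 + (3,630/144.4)×115 + (144.4/2)×0.29×£138.00 = £506,720.37.
EOQ at £125.10 = 151.7 < 290, so use break Q=290: TC = 3,630×£125.10 + (3,630/290.0)×115 + (290.0/2)×0.29×£125.10 = £460,812.94.
EOQ at £122.00 = 153.6 < 2800, so use break Q=2800: TC = 3,630×£122.00 + (3,630/2800.0)×115 + (2800.0/2)×0.29×£122.00 = £492,541.09.
Lowest total cost among the candidates is at Q = 290.0.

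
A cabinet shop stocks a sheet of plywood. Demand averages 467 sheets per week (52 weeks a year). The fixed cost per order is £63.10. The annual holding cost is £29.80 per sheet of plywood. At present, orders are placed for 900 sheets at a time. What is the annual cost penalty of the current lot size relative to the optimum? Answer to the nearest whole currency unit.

Extra cost ≈ £5,556 per year

Annual demand D = 467 × 52 = 24,284.
EOQ = √(2DS/H) = √(2 × 24,284 × 63.1 / 29.8) ≈ 320.69.
Cost at Q* = (D/Q*)S + (Q*/2)H = √(2DSH) ≈ £9,556.48.
Cost at Q = 900: (24,284/900)×63.1 + (900/2)×29.8 = £1,702.58 + £13,410.00 = £15,112.58.
Excess = £15,112.58 − £9,556.48 = £5,556.10.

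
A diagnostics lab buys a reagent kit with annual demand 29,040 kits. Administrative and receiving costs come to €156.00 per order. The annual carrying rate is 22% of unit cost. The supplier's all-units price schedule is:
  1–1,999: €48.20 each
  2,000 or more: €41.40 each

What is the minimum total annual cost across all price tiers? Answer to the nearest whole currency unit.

TC* ≈ €1,213,629

Holding cost per unit per year at price C is H = 0.22·C.
Evaluate total cost at each tier's feasible EOQ or, if the EOQ is below the tier, at the tier's minimum quantity.
EOQ at €48.20 = 924.4 (feasible in tier 1): TC = 29,040×€48.20 + (29,040/924.4)×156 + (924.4/2)×0.22×€48.20 = €1,409,529.90.
EOQ at €41.40 = 997.4 < 2000, so use break Q=2000: TC = 29,040×€41.40 + (29,040/2000.0)×156 + (2000.0/2)×0.22×€41.40 = €1,213,629.12.
Lowest total cost among the candidates is at Q = 2000.0.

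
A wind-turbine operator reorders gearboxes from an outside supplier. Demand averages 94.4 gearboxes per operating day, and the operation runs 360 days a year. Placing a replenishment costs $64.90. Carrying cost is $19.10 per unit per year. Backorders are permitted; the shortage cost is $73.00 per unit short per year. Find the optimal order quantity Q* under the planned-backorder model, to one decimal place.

Annual demand D = 94.4 × 360 = 33,984.
With planned backorders, Q* = √(2DS/H) · √((H+B)/B).
√(2DS/H) = √(2 × 33,984 × 64.9 / 19.1) = 480.571.
√((H+B)/B) = √((19.1+73)/73) = 1.1232.
Q* ≈ 539.792.

Q* ≈ 539.8 gearboxes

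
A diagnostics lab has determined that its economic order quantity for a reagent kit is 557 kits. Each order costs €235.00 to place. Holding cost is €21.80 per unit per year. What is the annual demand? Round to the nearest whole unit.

D ≈ 14,390 kits per year

Squaring Q* = √(2DS/H) gives Q*² = 2DS/H.
From Q* = √(2DS/H): D = Q*²H / (2S) = 557² × 21.8 / (2 × 235) = 14390.273.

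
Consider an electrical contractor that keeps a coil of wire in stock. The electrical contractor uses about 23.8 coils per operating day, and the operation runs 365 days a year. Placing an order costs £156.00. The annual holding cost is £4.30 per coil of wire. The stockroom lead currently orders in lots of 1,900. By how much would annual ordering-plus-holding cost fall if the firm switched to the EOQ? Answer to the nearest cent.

Annual demand D = 23.8 × 365 = 8,687.
EOQ = √(2DS/H) = √(2 × 8,687 × 156 / 4.3) ≈ 793.92.
Cost at Q* = (D/Q*)S + (Q*/2)H = √(2DSH) ≈ £3,413.87.
Cost at Q = 1,900: (8,687/1,900)×156 + (1,900/2)×4.3 = £713.25 + £4,085.00 = £4,798.25.
Excess = £4,798.25 − £3,413.87 = £1,384.38.

Extra cost ≈ £1,384.38 per year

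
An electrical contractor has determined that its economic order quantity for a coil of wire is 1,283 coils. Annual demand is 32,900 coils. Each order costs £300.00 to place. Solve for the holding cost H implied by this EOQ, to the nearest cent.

Invert the EOQ relation Q*² = 2DS/H.
From Q* = √(2DS/H): H = 2DS / Q*² = 2 × 32,900 × 300 / 1,283² = 11.9921.

H ≈ £11.99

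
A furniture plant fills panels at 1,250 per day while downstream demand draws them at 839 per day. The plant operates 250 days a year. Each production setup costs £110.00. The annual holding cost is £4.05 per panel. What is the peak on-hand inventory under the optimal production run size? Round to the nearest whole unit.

Annual demand D = 839 × 250 = 209,750.
Production build-up factor (1 − d/p) = 1 − 839/1,250 = 0.3288.
Q* = √(2DS / (H(1 − d/p))) = √(2 × 209,750 × 110 / (4.05 × 0.3288)).
= √(46,145,000 / 1.3316) ≈ 5886.659.
Maximum inventory = Q*(1 − d/p) = 5886.659 × 0.3288 ≈ 1935.534.

I_max ≈ 1,936 panels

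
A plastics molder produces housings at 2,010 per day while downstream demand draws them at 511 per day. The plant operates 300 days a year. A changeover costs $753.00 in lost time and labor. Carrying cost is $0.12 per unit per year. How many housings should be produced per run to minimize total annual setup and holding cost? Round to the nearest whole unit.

Annual demand D = 511 × 300 = 153,300.
Production build-up factor (1 − d/p) = 1 − 511/2,010 = 0.7458.
Q* = √(2DS / (H(1 − d/p))) = √(2 × 153,300 × 753 / (0.12 × 0.7458)).
= √(230,869,800 / 0.0895) ≈ 50791.396.

Q* ≈ 50,791 housings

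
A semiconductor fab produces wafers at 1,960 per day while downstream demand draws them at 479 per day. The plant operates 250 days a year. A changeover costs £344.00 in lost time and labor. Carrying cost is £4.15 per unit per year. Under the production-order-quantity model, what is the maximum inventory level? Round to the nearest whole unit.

I_max ≈ 3,873 wafers

Annual demand D = 479 × 250 = 119,750.
Production build-up factor (1 − d/p) = 1 − 479/1,960 = 0.7556.
Q* = √(2DS / (H(1 − d/p))) = √(2 × 119,750 × 344 / (4.15 × 0.7556)).
= √(82,388,000 / 3.1358) ≈ 5125.762.
Maximum inventory = Q*(1 − d/p) = 5125.762 × 0.7556 ≈ 3873.089.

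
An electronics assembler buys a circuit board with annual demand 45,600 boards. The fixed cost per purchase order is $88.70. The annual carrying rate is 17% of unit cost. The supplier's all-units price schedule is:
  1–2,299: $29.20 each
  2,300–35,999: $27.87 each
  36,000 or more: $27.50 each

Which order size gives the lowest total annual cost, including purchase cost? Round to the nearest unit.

Q* ≈ 2,300 boards

Holding cost per unit per year at price C is H = 0.17·C.
Candidates are each tier's EOQ (if it falls in that tier) and each price-break quantity.
EOQ at $29.20 = 1276.6 (feasible in tier 1): TC = 45,600×$29.20 + (45,600/1276.6)×88.7 + (1276.6/2)×0.17×$29.20 = $1,337,856.87.
EOQ at $27.87 = 1306.7 < 2300, so use break Q=2300: TC = 45,600×$27.87 + (45,600/2300.0)×88.7 + (2300.0/2)×0.17×$27.87 = $1,278,079.16.
EOQ at $27.50 = 1315.4 < 36000, so use break Q=36000: TC = 45,600×$27.50 + (45,600/36000.0)×88.7 + (36000.0/2)×0.17×$27.50 = $1,338,262.35.
Lowest total cost is $1,278,079.16 at Q = 2300.0.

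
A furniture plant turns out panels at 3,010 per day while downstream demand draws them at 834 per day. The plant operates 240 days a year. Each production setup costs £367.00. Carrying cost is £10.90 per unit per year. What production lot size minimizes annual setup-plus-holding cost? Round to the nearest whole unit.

Q* ≈ 4,318 panels

Annual demand D = 834 × 240 = 200,160.
Production build-up factor (1 − d/p) = 1 − 834/3,010 = 0.7229.
Q* = √(2DS / (H(1 − d/p))) = √(2 × 200,160 × 367 / (10.9 × 0.7229)).
= √(146,917,440 / 7.8799) ≈ 4317.946.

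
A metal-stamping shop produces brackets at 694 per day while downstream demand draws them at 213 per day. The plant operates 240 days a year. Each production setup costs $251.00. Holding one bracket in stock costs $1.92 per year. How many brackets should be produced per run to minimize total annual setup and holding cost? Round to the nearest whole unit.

Q* ≈ 4,391 brackets

Annual demand D = 213 × 240 = 51,120.
Production build-up factor (1 − d/p) = 1 − 213/694 = 0.6931.
Q* = √(2DS / (H(1 − d/p))) = √(2 × 51,120 × 251 / (1.92 × 0.6931)).
= √(25,662,240 / 1.3307) ≈ 4391.409.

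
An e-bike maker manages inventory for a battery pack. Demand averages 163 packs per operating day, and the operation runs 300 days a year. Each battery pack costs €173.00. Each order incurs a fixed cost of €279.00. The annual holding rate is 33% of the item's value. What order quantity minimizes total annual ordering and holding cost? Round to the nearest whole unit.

Q* ≈ 691 packs

Annual demand D = 163 × 300 = 48,900.
Holding cost H = 0.33 × €173.00 = €57.0900 per unit per year.
EOQ = √(2DS / H) = √(2 × 48,900 × 279 / 57.09).
= √(27,286,200 / 57.09) = √477,950.6043 ≈ 691.340.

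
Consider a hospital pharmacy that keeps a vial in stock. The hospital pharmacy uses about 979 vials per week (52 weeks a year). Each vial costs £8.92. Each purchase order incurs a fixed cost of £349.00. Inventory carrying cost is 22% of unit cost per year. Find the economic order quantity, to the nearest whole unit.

Annual demand D = 979 × 52 = 50,908.
Holding cost H = 0.22 × £8.92 = £1.9624 per unit per year.
EOQ = √(2DS / H) = √(2 × 50,908 × 349 / 1.9624).
= √(35,533,784 / 1.9624) = √18,107,309.417 ≈ 4255.268.

Q* ≈ 4,255 vials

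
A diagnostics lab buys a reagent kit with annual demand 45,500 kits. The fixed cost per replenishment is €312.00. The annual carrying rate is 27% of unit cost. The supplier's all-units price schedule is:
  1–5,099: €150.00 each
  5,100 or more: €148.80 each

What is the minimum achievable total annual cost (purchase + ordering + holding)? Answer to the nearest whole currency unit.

Holding cost per unit per year at price C is H = 0.27·C.
Candidates are each tier's EOQ (if it falls in that tier) and each price-break quantity.
EOQ at €150.00 = 837.3 (feasible in tier 1): TC = 45,500×€150.00 + (45,500/837.3)×312 + (837.3/2)×0.27×€150.00 = €6,858,909.82.
EOQ at €148.80 = 840.6 < 5100, so use break Q=5100: TC = 45,500×€148.80 + (45,500/5100.0)×312 + (5100.0/2)×0.27×€148.80 = €6,875,632.33.
Lowest total cost among the candidates is at Q = 837.3.

TC* ≈ €6,858,910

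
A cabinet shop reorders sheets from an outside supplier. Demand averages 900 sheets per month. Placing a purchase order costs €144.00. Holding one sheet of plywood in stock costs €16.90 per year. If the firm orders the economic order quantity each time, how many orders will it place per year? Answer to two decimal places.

Annual demand D = 900 × 12 = 10,800.
Q* = √(2DS/H) = √(2 × 10,800 × 144 / 16.9) ≈ 429.01.
Orders per year = D / Q* = 10,800 / 429.01 ≈ 25.174.

N ≈ 25.17 orders per year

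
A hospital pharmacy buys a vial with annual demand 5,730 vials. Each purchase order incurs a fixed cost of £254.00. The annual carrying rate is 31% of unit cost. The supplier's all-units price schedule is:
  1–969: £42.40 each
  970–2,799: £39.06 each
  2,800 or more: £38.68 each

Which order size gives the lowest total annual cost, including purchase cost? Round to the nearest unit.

Q* ≈ 970 vials

Holding cost per unit per year at price C is H = 0.31·C.
Candidates are each tier's EOQ (if it falls in that tier) and each price-break quantity.
EOQ at £42.40 = 470.6 (feasible in tier 1): TC = 5,730×£42.40 + (5,730/470.6)×254 + (470.6/2)×0.31×£42.40 = £249,137.47.
EOQ at £39.06 = 490.3 < 970, so use break Q=970: TC = 5,730×£39.06 + (5,730/970.0)×254 + (970.0/2)×0.31×£39.06 = £231,186.90.
EOQ at £38.68 = 492.7 < 2800, so use break Q=2800: TC = 5,730×£38.68 + (5,730/2800.0)×254 + (2800.0/2)×0.31×£38.68 = £238,943.31.
Lowest total cost is £231,186.90 at Q = 970.0.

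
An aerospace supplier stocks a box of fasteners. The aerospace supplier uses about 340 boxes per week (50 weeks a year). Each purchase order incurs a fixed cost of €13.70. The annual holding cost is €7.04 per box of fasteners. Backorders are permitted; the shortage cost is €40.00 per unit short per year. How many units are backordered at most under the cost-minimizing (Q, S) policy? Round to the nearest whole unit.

S* ≈ 42 boxes

Annual demand D = 340 × 50 = 17,000.
With planned backorders, Q* = √(2DS/H) · √((H+B)/B).
√(2DS/H) = √(2 × 17,000 × 13.7 / 7.04) = 257.225.
√((H+B)/B) = √((7.04+40)/40) = 1.0844.
Q* ≈ 278.944.
S* = Q* · H/(H+B) = 278.944 × 7.04/47.04 ≈ 41.747.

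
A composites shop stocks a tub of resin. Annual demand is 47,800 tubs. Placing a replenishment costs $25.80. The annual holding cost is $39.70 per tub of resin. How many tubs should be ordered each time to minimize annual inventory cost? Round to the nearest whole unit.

EOQ = √(2DS / H) = √(2 × 47,800 × 25.8 / 39.7).
= √(2,466,480 / 39.7) = √62,127.9597 ≈ 249.255.

Q* ≈ 249 tubs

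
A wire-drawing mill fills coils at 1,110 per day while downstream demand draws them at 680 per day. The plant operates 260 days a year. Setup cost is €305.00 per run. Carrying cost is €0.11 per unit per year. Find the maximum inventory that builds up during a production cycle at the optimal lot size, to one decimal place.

Annual demand D = 680 × 260 = 176,800.
Production build-up factor (1 − d/p) = 1 − 680/1,110 = 0.3874.
Q* = √(2DS / (H(1 − d/p))) = √(2 × 176,800 × 305 / (0.11 × 0.3874)).
= √(107,848,000 / 0.0426) ≈ 50307.990.
Maximum inventory = Q*(1 − d/p) = 50307.990 × 0.3874 ≈ 19488.681.

I_max ≈ 19,488.7 coils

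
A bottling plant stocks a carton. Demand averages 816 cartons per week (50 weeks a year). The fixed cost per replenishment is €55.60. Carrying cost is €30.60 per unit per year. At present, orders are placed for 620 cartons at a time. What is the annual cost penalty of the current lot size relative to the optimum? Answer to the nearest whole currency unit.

Annual demand D = 816 × 50 = 40,800.
EOQ = √(2DS/H) = √(2 × 40,800 × 55.6 / 30.6) ≈ 385.05.
Cost at Q* = (D/Q*)S + (Q*/2)H = √(2DSH) ≈ €11,782.66.
Cost at Q = 620: (40,800/620)×55.6 + (620/2)×30.6 = €3,658.84 + €9,486.00 = €13,144.84.
Excess = €13,144.84 − €11,782.66 = €1,362.18.

Extra cost ≈ €1,362 per year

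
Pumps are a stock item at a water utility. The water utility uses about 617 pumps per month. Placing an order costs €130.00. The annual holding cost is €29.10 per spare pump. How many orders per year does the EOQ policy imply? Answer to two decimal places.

N ≈ 28.79 orders per year

Annual demand D = 617 × 12 = 7,404.
The optimal lot size = √(2DS/H) = √(2 × 7,404 × 130 / 29.1) ≈ 257.20.
Orders per year = D / Q* = 7,404 / 257.20 ≈ 28.787.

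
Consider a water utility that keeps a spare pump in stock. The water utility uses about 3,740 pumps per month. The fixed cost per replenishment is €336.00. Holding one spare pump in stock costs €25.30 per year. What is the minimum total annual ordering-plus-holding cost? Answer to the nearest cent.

TC* ≈ €27,623.03

Annual demand D = 3,740 × 12 = 44,880.
Q* = √(2DS/H) = √(2 × 44,880 × 336 / 25.3) ≈ 1091.82.
At the optimum the two cost components are equal, so total cost = 2·(Q*/2)H = Q*·H.
Minimum total = √(2DSH) = √(2 × 44,880 × 336 × 25.3) ≈ 27623.030.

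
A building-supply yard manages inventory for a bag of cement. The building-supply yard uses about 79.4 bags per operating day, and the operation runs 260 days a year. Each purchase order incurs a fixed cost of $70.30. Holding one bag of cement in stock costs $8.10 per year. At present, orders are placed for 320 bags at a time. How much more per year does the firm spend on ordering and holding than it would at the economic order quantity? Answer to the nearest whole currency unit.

Annual demand D = 79.4 × 260 = 20,644.
EOQ = √(2DS/H) = √(2 × 20,644 × 70.3 / 8.1) ≈ 598.61.
Cost at Q* = (D/Q*)S + (Q*/2)H = √(2DSH) ≈ $4,848.78.
Cost at Q = 320: (20,644/320)×70.3 + (320/2)×8.1 = $4,535.23 + $1,296.00 = $5,831.23.
Excess = $5,831.23 − $4,848.78 = $982.45.

Extra cost ≈ $982 per year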